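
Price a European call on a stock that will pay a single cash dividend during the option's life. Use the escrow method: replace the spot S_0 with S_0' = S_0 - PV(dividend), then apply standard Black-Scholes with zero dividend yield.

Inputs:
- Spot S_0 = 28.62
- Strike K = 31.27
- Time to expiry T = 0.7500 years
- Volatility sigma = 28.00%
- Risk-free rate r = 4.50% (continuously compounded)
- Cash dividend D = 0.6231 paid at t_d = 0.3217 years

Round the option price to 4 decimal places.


Answer: Price = 1.8348

Derivation:
PV(D) = D * exp(-r * t_d) = 0.6231 * 0.98562778 = 0.61414467
S_0' = S_0 - PV(D) = 28.6200 - 0.61414467 = 28.00585533
d1 = (ln(S_0'/K) + (r + sigma^2/2)*T) / (sigma*sqrt(T)) = -0.19421883
d2 = d1 - sigma*sqrt(T) = -0.43670595
exp(-rT) = 0.96681318
N(d1) = 0.42300227; N(d2) = 0.33116231
C = S_0' * N(d1) - K * exp(-rT) * N(d2) = 28.00585533 * 0.42300227 - 31.2700 * 0.96681318 * 0.33116231 = 1.8348


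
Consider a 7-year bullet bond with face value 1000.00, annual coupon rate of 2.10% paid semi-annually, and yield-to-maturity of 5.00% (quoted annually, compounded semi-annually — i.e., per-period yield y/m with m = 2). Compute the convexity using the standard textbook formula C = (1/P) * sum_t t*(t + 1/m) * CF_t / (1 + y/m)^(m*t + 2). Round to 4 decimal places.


Coupon per period c = face * coupon_rate / m = 10.500000
Periods per year m = 2; per-period yield y/m = 0.025000
Number of cashflows N = 14
Cashflows (t years, CF_t, discount factor 1/(1+y/m)^(m*t), PV):
  t = 0.5000: CF_t = 10.500000, DF = 0.975610, PV = 10.243902
  t = 1.0000: CF_t = 10.500000, DF = 0.951814, PV = 9.994051
  t = 1.5000: CF_t = 10.500000, DF = 0.928599, PV = 9.750294
  t = 2.0000: CF_t = 10.500000, DF = 0.905951, PV = 9.512482
  t = 2.5000: CF_t = 10.500000, DF = 0.883854, PV = 9.280470
  t = 3.0000: CF_t = 10.500000, DF = 0.862297, PV = 9.054117
  t = 3.5000: CF_t = 10.500000, DF = 0.841265, PV = 8.833285
  t = 4.0000: CF_t = 10.500000, DF = 0.820747, PV = 8.617839
  t = 4.5000: CF_t = 10.500000, DF = 0.800728, PV = 8.407648
  t = 5.0000: CF_t = 10.500000, DF = 0.781198, PV = 8.202583
  t = 5.5000: CF_t = 10.500000, DF = 0.762145, PV = 8.002520
  t = 6.0000: CF_t = 10.500000, DF = 0.743556, PV = 7.807337
  t = 6.5000: CF_t = 10.500000, DF = 0.725420, PV = 7.616914
  t = 7.0000: CF_t = 1010.500000, DF = 0.707727, PV = 715.158331
Price P = sum_t PV_t = 830.481774
Convexity numerator sum_t t*(t + 1/m) * CF_t / (1+y/m)^(m*t + 2):
  t = 0.5000: term = 4.875147
  t = 1.0000: term = 14.268723
  t = 1.5000: term = 27.841410
  t = 2.0000: term = 45.270585
  t = 2.5000: term = 66.249637
  t = 3.0000: term = 90.487309
  t = 3.5000: term = 117.707069
  t = 4.0000: term = 147.646498
  t = 4.5000: term = 180.056705
  t = 5.0000: term = 214.701762
  t = 5.5000: term = 251.358160
  t = 6.0000: term = 289.814287
  t = 6.5000: term = 329.869920
  t = 7.0000: term = 35736.644753
Convexity = (1/P) * sum = 37516.791966 / 830.481774 = 45.174732

Answer: Convexity = 45.1747


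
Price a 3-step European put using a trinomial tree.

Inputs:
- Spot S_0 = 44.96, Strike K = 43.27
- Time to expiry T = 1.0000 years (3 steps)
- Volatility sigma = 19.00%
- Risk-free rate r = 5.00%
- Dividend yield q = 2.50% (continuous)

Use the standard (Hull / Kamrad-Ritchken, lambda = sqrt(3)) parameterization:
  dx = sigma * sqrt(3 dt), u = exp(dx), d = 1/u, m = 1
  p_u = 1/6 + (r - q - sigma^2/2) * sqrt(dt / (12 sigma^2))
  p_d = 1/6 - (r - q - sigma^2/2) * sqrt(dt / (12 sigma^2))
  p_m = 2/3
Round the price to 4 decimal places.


dt = T/N = 0.333333; dx = sigma*sqrt(3*dt) = 0.190000
u = exp(dx) = 1.209250; d = 1/u = 0.826959
p_u = 0.172763, p_m = 0.666667, p_d = 0.160570
Discount per step: exp(-r*dt) = 0.983471
Stock lattice S(k, j) with j the centered position index:
  k=0: S(0,+0) = 44.9600
  k=1: S(1,-1) = 37.1801; S(1,+0) = 44.9600; S(1,+1) = 54.3679
  k=2: S(2,-2) = 30.7464; S(2,-1) = 37.1801; S(2,+0) = 44.9600; S(2,+1) = 54.3679; S(2,+2) = 65.7443
  k=3: S(3,-3) = 25.4260; S(3,-2) = 30.7464; S(3,-1) = 37.1801; S(3,+0) = 44.9600; S(3,+1) = 54.3679; S(3,+2) = 65.7443; S(3,+3) = 79.5013
Terminal payoffs V(N, j) = max(K - S_T, 0):
  V(3,-3) = 17.843976; V(3,-2) = 12.523591; V(3,-1) = 6.089917; V(3,+0) = 0.000000; V(3,+1) = 0.000000; V(3,+2) = 0.000000; V(3,+3) = 0.000000
Backward induction: V(k, j) = exp(-r*dt) * [p_u * V(k+1, j+1) + p_m * V(k+1, j) + p_d * V(k+1, j-1)]
  V(2,-2) = exp(-r*dt) * [p_u*6.089917 + p_m*12.523591 + p_d*17.843976] = 12.063639
  V(2,-1) = exp(-r*dt) * [p_u*0.000000 + p_m*6.089917 + p_d*12.523591] = 5.970518
  V(2,+0) = exp(-r*dt) * [p_u*0.000000 + p_m*0.000000 + p_d*6.089917] = 0.961697
  V(2,+1) = exp(-r*dt) * [p_u*0.000000 + p_m*0.000000 + p_d*0.000000] = 0.000000
  V(2,+2) = exp(-r*dt) * [p_u*0.000000 + p_m*0.000000 + p_d*0.000000] = 0.000000
  V(1,-1) = exp(-r*dt) * [p_u*0.961697 + p_m*5.970518 + p_d*12.063639] = 5.982999
  V(1,+0) = exp(-r*dt) * [p_u*0.000000 + p_m*0.961697 + p_d*5.970518] = 1.573375
  V(1,+1) = exp(-r*dt) * [p_u*0.000000 + p_m*0.000000 + p_d*0.961697] = 0.151867
  V(0,+0) = exp(-r*dt) * [p_u*0.151867 + p_m*1.573375 + p_d*5.982999] = 2.002196

Answer: Price = V(0,0) = 2.0022


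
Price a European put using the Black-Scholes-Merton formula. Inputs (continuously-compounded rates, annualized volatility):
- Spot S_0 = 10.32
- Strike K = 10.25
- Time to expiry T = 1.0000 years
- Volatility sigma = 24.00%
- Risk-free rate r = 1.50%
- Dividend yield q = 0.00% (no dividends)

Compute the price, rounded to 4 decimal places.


d1 = (ln(S/K) + (r - q + 0.5*sigma^2) * T) / (sigma * sqrt(T)) = 0.21085856
d2 = d1 - sigma * sqrt(T) = -0.02914144
exp(-rT) = 0.98511194; exp(-qT) = 1.00000000
P = K * exp(-rT) * N(-d2) - S_0 * exp(-qT) * N(-d1)
N(-d1) = 0.41649882; N(-d2) = 0.51162411
P = 10.2500 * 0.98511194 * 0.51162411 - 10.3200 * 1.00000000 * 0.41649882 = 0.8678

Answer: Price = 0.8678


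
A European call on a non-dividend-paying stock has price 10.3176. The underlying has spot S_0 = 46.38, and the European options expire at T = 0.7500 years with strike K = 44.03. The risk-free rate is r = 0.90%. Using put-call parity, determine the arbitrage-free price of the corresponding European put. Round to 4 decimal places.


Answer: Put price = 7.6714

Derivation:
Put-call parity: C - P = S_0 * exp(-qT) - K * exp(-rT).
S_0 * exp(-qT) = 46.3800 * 1.00000000 = 46.38000000
K * exp(-rT) = 44.0300 * 0.99327273 = 43.73379831
P = C - S*exp(-qT) + K*exp(-rT)
P = 10.3176 - 46.38000000 + 43.73379831 = 7.6714


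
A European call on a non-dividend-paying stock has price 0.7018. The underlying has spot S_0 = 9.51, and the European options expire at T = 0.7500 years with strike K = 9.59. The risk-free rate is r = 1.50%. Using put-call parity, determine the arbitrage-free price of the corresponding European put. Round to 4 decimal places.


Answer: Put price = 0.6745

Derivation:
Put-call parity: C - P = S_0 * exp(-qT) - K * exp(-rT).
S_0 * exp(-qT) = 9.5100 * 1.00000000 = 9.51000000
K * exp(-rT) = 9.5900 * 0.98881304 = 9.48271710
P = C - S*exp(-qT) + K*exp(-rT)
P = 0.7018 - 9.51000000 + 9.48271710 = 0.6745


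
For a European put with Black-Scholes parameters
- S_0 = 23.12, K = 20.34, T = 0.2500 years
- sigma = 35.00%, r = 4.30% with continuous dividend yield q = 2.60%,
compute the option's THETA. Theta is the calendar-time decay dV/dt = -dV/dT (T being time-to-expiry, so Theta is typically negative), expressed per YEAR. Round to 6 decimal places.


Answer: Theta = -2.147779

Derivation:
d1 = 0.8438351611; d2 = 0.6688351611
phi(d1) = 0.2794400715; exp(-qT) = 0.9935210793; exp(-rT) = 0.9893075748
Theta = -S*exp(-qT)*phi(d1)*sigma/(2*sqrt(T)) + r*K*exp(-rT)*N(-d2) - q*S*exp(-qT)*N(-d1)
N(-d1) = 0.1993807622; N(-d2) = 0.2518003174; sqrt(T) = 0.5000000000
Term 1 = -23.1200 * 0.9935210793 * 0.2794400715 * 0.3500 / (2 * 0.5000000000) = -2.2465787348
Term 2 = 0.0430 * 20.3400 * 0.9893075748 * 0.2518003174 = 0.2178748051
Term 3 = -0.0260 * 23.1200 * 0.9935210793 * 0.1993807622 = -0.1190752537
Theta = -2.2465787348 + (0.2178748051) + (-0.1190752537) = -2.147779


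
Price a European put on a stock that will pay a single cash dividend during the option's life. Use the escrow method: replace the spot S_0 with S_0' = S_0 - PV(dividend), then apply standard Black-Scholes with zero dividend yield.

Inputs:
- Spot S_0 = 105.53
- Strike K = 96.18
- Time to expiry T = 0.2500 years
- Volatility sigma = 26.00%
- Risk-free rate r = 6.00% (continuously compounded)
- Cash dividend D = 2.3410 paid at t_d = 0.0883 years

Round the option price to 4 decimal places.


Answer: Price = 1.9706

Derivation:
PV(D) = D * exp(-r * t_d) = 2.3410 * 0.99471601 = 2.32863018
S_0' = S_0 - PV(D) = 105.5300 - 2.32863018 = 103.20136982
d1 = (ln(S_0'/K) + (r + sigma^2/2)*T) / (sigma*sqrt(T)) = 0.72238993
d2 = d1 - sigma*sqrt(T) = 0.59238993
exp(-rT) = 0.98511194
N(-d1) = 0.23502739; N(-d2) = 0.27679475
P = K * exp(-rT) * N(-d2) - S_0' * N(-d1) = 96.1800 * 0.98511194 * 0.27679475 - 103.20136982 * 0.23502739 = 1.9706


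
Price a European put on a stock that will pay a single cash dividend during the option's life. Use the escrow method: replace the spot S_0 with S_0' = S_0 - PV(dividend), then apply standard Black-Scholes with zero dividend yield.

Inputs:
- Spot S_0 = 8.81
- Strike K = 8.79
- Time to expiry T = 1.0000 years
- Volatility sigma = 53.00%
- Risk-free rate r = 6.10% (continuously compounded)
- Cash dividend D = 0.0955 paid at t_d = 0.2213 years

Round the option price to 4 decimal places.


Answer: Price = 1.5604

Derivation:
PV(D) = D * exp(-r * t_d) = 0.0955 * 0.98659141 = 0.09421948
S_0' = S_0 - PV(D) = 8.8100 - 0.09421948 = 8.71578052
d1 = (ln(S_0'/K) + (r + sigma^2/2)*T) / (sigma*sqrt(T)) = 0.36409533
d2 = d1 - sigma*sqrt(T) = -0.16590467
exp(-rT) = 0.94082324
N(-d1) = 0.35789341; N(-d2) = 0.56588401
P = K * exp(-rT) * N(-d2) - S_0' * N(-d1) = 8.7900 * 0.94082324 * 0.56588401 - 8.71578052 * 0.35789341 = 1.5604


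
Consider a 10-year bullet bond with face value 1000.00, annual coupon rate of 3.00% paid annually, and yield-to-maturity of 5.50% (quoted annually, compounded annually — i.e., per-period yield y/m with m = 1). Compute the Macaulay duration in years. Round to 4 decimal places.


Answer: Macaulay duration = 8.6237 years

Derivation:
Coupon per period c = face * coupon_rate / m = 30.000000
Periods per year m = 1; per-period yield y/m = 0.055000
Number of cashflows N = 10
Cashflows (t years, CF_t, discount factor 1/(1+y/m)^(m*t), PV):
  t = 1.0000: CF_t = 30.000000, DF = 0.947867, PV = 28.436019
  t = 2.0000: CF_t = 30.000000, DF = 0.898452, PV = 26.953572
  t = 3.0000: CF_t = 30.000000, DF = 0.851614, PV = 25.548410
  t = 4.0000: CF_t = 30.000000, DF = 0.807217, PV = 24.216502
  t = 5.0000: CF_t = 30.000000, DF = 0.765134, PV = 22.954031
  t = 6.0000: CF_t = 30.000000, DF = 0.725246, PV = 21.757375
  t = 7.0000: CF_t = 30.000000, DF = 0.687437, PV = 20.623104
  t = 8.0000: CF_t = 30.000000, DF = 0.651599, PV = 19.547966
  t = 9.0000: CF_t = 30.000000, DF = 0.617629, PV = 18.528878
  t = 10.0000: CF_t = 1030.000000, DF = 0.585431, PV = 602.993497
Price P = sum_t PV_t = 811.559354
Macaulay numerator sum_t t * PV_t:
  t * PV_t at t = 1.0000: 28.436019
  t * PV_t at t = 2.0000: 53.907145
  t * PV_t at t = 3.0000: 76.645230
  t * PV_t at t = 4.0000: 96.866009
  t * PV_t at t = 5.0000: 114.770153
  t * PV_t at t = 6.0000: 130.544250
  t * PV_t at t = 7.0000: 144.361730
  t * PV_t at t = 8.0000: 156.383729
  t * PV_t at t = 9.0000: 166.759901
  t * PV_t at t = 10.0000: 6029.934968
Macaulay duration D = (sum_t t * PV_t) / P = 6998.609133 / 811.559354 = 8.623657


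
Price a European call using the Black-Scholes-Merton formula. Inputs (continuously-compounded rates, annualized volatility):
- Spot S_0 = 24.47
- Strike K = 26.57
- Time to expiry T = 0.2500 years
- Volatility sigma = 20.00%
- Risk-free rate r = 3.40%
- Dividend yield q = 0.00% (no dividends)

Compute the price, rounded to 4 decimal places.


Answer: Price = 0.3395

Derivation:
d1 = (ln(S/K) + (r - q + 0.5*sigma^2) * T) / (sigma * sqrt(T)) = -0.68834882
d2 = d1 - sigma * sqrt(T) = -0.78834882
exp(-rT) = 0.99153602; exp(-qT) = 1.00000000
C = S_0 * exp(-qT) * N(d1) - K * exp(-rT) * N(d2)
N(d1) = 0.24561657; N(d2) = 0.21524635
C = 24.4700 * 1.00000000 * 0.24561657 - 26.5700 * 0.99153602 * 0.21524635 = 0.3395


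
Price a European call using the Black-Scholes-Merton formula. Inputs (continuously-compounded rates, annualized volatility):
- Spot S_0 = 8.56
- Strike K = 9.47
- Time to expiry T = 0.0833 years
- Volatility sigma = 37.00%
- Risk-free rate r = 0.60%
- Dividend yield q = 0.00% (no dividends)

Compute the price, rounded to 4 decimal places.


Answer: Price = 0.0894

Derivation:
d1 = (ln(S/K) + (r - q + 0.5*sigma^2) * T) / (sigma * sqrt(T)) = -0.88798971
d2 = d1 - sigma * sqrt(T) = -0.99477815
exp(-rT) = 0.99950032; exp(-qT) = 1.00000000
C = S_0 * exp(-qT) * N(d1) - K * exp(-rT) * N(d2)
N(d1) = 0.18727314; N(d2) = 0.15992209
C = 8.5600 * 1.00000000 * 0.18727314 - 9.4700 * 0.99950032 * 0.15992209 = 0.0894


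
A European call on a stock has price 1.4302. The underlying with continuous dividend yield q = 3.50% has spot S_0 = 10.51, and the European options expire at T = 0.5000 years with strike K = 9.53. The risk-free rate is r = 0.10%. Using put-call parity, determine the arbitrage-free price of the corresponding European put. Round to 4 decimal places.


Put-call parity: C - P = S_0 * exp(-qT) - K * exp(-rT).
S_0 * exp(-qT) = 10.5100 * 0.98265224 = 10.32767500
K * exp(-rT) = 9.5300 * 0.99950012 = 9.52523619
P = C - S*exp(-qT) + K*exp(-rT)
P = 1.4302 - 10.32767500 + 9.52523619 = 0.6278

Answer: Put price = 0.6278


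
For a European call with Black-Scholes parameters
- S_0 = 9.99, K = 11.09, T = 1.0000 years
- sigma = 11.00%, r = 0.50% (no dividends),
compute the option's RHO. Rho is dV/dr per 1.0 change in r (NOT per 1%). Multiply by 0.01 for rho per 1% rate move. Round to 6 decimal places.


Answer: Rho = 1.861942

Derivation:
d1 = -0.8491746246; d2 = -0.9591746246
phi(d1) = 0.2781798854; exp(-qT) = 1.0000000000; exp(-rT) = 0.9950124792
N(d2) = 0.1687353908
Rho = K*T*exp(-rT)*N(d2) = 11.0900 * 1.0000 * 0.9950124792 * 0.1687353908 = 1.861942


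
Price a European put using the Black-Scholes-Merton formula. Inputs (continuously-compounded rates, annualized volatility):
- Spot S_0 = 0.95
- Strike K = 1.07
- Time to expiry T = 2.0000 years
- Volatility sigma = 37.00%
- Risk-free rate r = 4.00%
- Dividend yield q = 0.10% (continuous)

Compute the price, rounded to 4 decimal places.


d1 = (ln(S/K) + (r - q + 0.5*sigma^2) * T) / (sigma * sqrt(T)) = 0.18336628
d2 = d1 - sigma * sqrt(T) = -0.33989274
exp(-rT) = 0.92311635; exp(-qT) = 0.99800200
P = K * exp(-rT) * N(-d2) - S_0 * exp(-qT) * N(-d1)
N(-d1) = 0.42725532; N(-d2) = 0.63303135
P = 1.0700 * 0.92311635 * 0.63303135 - 0.9500 * 0.99800200 * 0.42725532 = 0.2202

Answer: Price = 0.2202


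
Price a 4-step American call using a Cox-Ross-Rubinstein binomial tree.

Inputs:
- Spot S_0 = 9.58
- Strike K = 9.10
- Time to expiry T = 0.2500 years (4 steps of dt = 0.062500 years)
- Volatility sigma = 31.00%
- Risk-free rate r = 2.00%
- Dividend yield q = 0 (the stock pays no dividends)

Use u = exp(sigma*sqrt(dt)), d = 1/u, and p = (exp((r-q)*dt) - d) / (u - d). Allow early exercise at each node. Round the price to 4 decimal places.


Answer: Price = V(0,0) = 0.8992

Derivation:
dt = T/N = 0.062500
u = exp(sigma*sqrt(dt)) = 1.080582; d = 1/u = 0.925427
p = (exp((r-q)*dt) - d) / (u - d) = 0.488696
Discount per step: exp(-r*dt) = 0.998751
Stock lattice S(k, i) with i counting down-moves:
  k=0: S(0,0) = 9.5800
  k=1: S(1,0) = 10.3520; S(1,1) = 8.8656
  k=2: S(2,0) = 11.1862; S(2,1) = 9.5800; S(2,2) = 8.2045
  k=3: S(3,0) = 12.0876; S(3,1) = 10.3520; S(3,2) = 8.8656; S(3,3) = 7.5926
  k=4: S(4,0) = 13.0616; S(4,1) = 11.1862; S(4,2) = 9.5800; S(4,3) = 8.2045; S(4,4) = 7.0264
Terminal payoffs V(N, i) = max(S_T - K, 0):
  V(4,0) = 3.961613; V(4,1) = 2.086163; V(4,2) = 0.480000; V(4,3) = 0.000000; V(4,4) = 0.000000
Backward induction: V(k, i) = exp(-r*dt) * [p * V(k+1, i) + (1-p) * V(k+1, i+1)]; then take max(V_cont, immediate exercise) for American.
  V(3,0) = exp(-r*dt) * [p*3.961613 + (1-p)*2.086163] = 2.998937; exercise = 2.987569; V(3,0) = max -> 2.998937
  V(3,1) = exp(-r*dt) * [p*2.086163 + (1-p)*0.480000] = 1.263346; exercise = 1.251978; V(3,1) = max -> 1.263346
  V(3,2) = exp(-r*dt) * [p*0.480000 + (1-p)*0.000000] = 0.234281; exercise = 0.000000; V(3,2) = max -> 0.234281
  V(3,3) = exp(-r*dt) * [p*0.000000 + (1-p)*0.000000] = 0.000000; exercise = 0.000000; V(3,3) = max -> 0.000000
  V(2,0) = exp(-r*dt) * [p*2.998937 + (1-p)*1.263346] = 2.108885; exercise = 2.086163; V(2,0) = max -> 2.108885
  V(2,1) = exp(-r*dt) * [p*1.263346 + (1-p)*0.234281] = 0.736260; exercise = 0.480000; V(2,1) = max -> 0.736260
  V(2,2) = exp(-r*dt) * [p*0.234281 + (1-p)*0.000000] = 0.114349; exercise = 0.000000; V(2,2) = max -> 0.114349
  V(1,0) = exp(-r*dt) * [p*2.108885 + (1-p)*0.736260] = 1.405299; exercise = 1.251978; V(1,0) = max -> 1.405299
  V(1,1) = exp(-r*dt) * [p*0.736260 + (1-p)*0.114349] = 0.417752; exercise = 0.000000; V(1,1) = max -> 0.417752
  V(0,0) = exp(-r*dt) * [p*1.405299 + (1-p)*0.417752] = 0.899238; exercise = 0.480000; V(0,0) = max -> 0.899238


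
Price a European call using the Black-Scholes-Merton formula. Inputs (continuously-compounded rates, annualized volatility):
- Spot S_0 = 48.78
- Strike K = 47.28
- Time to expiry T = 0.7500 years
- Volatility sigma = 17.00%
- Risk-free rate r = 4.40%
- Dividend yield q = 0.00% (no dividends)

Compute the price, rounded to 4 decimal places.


Answer: Price = 4.5501

Derivation:
d1 = (ln(S/K) + (r - q + 0.5*sigma^2) * T) / (sigma * sqrt(T)) = 0.50990570
d2 = d1 - sigma * sqrt(T) = 0.36268138
exp(-rT) = 0.96753856; exp(-qT) = 1.00000000
C = S_0 * exp(-qT) * N(d1) - K * exp(-rT) * N(d2)
N(d1) = 0.69494124; N(d2) = 0.64157855
C = 48.7800 * 1.00000000 * 0.69494124 - 47.2800 * 0.96753856 * 0.64157855 = 4.5501


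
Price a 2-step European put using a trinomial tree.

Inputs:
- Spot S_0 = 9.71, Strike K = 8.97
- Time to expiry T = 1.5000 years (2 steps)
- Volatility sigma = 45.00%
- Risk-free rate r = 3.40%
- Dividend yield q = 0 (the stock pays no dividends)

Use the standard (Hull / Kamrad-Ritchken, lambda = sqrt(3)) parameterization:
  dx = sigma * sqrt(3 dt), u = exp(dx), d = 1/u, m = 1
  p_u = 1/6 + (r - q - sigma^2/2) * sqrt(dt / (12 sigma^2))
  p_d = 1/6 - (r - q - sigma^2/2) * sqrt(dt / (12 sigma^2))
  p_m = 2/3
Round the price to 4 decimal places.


dt = T/N = 0.750000; dx = sigma*sqrt(3*dt) = 0.675000
u = exp(dx) = 1.964033; d = 1/u = 0.509156
p_u = 0.129306, p_m = 0.666667, p_d = 0.204028
Discount per step: exp(-r*dt) = 0.974822
Stock lattice S(k, j) with j the centered position index:
  k=0: S(0,+0) = 9.7100
  k=1: S(1,-1) = 4.9439; S(1,+0) = 9.7100; S(1,+1) = 19.0708
  k=2: S(2,-2) = 2.5172; S(2,-1) = 4.9439; S(2,+0) = 9.7100; S(2,+1) = 19.0708; S(2,+2) = 37.4556
Terminal payoffs V(N, j) = max(K - S_T, 0):
  V(2,-2) = 6.452777; V(2,-1) = 4.026091; V(2,+0) = 0.000000; V(2,+1) = 0.000000; V(2,+2) = 0.000000
Backward induction: V(k, j) = exp(-r*dt) * [p_u * V(k+1, j+1) + p_m * V(k+1, j) + p_d * V(k+1, j-1)]
  V(1,-1) = exp(-r*dt) * [p_u*0.000000 + p_m*4.026091 + p_d*6.452777] = 3.899881
  V(1,+0) = exp(-r*dt) * [p_u*0.000000 + p_m*0.000000 + p_d*4.026091] = 0.800753
  V(1,+1) = exp(-r*dt) * [p_u*0.000000 + p_m*0.000000 + p_d*0.000000] = 0.000000
  V(0,+0) = exp(-r*dt) * [p_u*0.000000 + p_m*0.800753 + p_d*3.899881] = 1.296045

Answer: Price = V(0,0) = 1.2960


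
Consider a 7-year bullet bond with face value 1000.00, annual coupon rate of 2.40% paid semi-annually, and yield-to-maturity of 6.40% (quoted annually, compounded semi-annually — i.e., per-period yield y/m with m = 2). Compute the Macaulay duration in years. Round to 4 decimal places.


Answer: Macaulay duration = 6.3969 years

Derivation:
Coupon per period c = face * coupon_rate / m = 12.000000
Periods per year m = 2; per-period yield y/m = 0.032000
Number of cashflows N = 14
Cashflows (t years, CF_t, discount factor 1/(1+y/m)^(m*t), PV):
  t = 0.5000: CF_t = 12.000000, DF = 0.968992, PV = 11.627907
  t = 1.0000: CF_t = 12.000000, DF = 0.938946, PV = 11.267352
  t = 1.5000: CF_t = 12.000000, DF = 0.909831, PV = 10.917976
  t = 2.0000: CF_t = 12.000000, DF = 0.881620, PV = 10.579435
  t = 2.5000: CF_t = 12.000000, DF = 0.854283, PV = 10.251390
  t = 3.0000: CF_t = 12.000000, DF = 0.827793, PV = 9.933518
  t = 3.5000: CF_t = 12.000000, DF = 0.802125, PV = 9.625501
  t = 4.0000: CF_t = 12.000000, DF = 0.777253, PV = 9.327036
  t = 4.5000: CF_t = 12.000000, DF = 0.753152, PV = 9.037826
  t = 5.0000: CF_t = 12.000000, DF = 0.729799, PV = 8.757583
  t = 5.5000: CF_t = 12.000000, DF = 0.707169, PV = 8.486030
  t = 6.0000: CF_t = 12.000000, DF = 0.685241, PV = 8.222898
  t = 6.5000: CF_t = 12.000000, DF = 0.663994, PV = 7.967924
  t = 7.0000: CF_t = 1012.000000, DF = 0.643405, PV = 651.125570
Price P = sum_t PV_t = 777.127946
Macaulay numerator sum_t t * PV_t:
  t * PV_t at t = 0.5000: 5.813953
  t * PV_t at t = 1.0000: 11.267352
  t * PV_t at t = 1.5000: 16.376965
  t * PV_t at t = 2.0000: 21.158869
  t * PV_t at t = 2.5000: 25.628475
  t * PV_t at t = 3.0000: 29.800553
  t * PV_t at t = 3.5000: 33.689255
  t * PV_t at t = 4.0000: 37.308145
  t * PV_t at t = 4.5000: 40.670216
  t * PV_t at t = 5.0000: 43.787916
  t * PV_t at t = 5.5000: 46.673166
  t * PV_t at t = 6.0000: 49.337385
  t * PV_t at t = 6.5000: 51.791506
  t * PV_t at t = 7.0000: 4557.878988
Macaulay duration D = (sum_t t * PV_t) / P = 4971.182745 / 777.127946 = 6.396865


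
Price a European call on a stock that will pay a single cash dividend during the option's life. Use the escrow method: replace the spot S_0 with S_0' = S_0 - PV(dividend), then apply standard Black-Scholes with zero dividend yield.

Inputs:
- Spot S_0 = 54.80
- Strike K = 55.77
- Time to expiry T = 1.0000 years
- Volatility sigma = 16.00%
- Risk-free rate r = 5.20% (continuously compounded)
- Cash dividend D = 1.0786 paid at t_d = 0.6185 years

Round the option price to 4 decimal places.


PV(D) = D * exp(-r * t_d) = 1.0786 * 0.96834970 = 1.04446198
S_0' = S_0 - PV(D) = 54.8000 - 1.04446198 = 53.75553802
d1 = (ln(S_0'/K) + (r + sigma^2/2)*T) / (sigma*sqrt(T)) = 0.17506628
d2 = d1 - sigma*sqrt(T) = 0.01506628
exp(-rT) = 0.94932887
N(d1) = 0.56948622; N(d2) = 0.50601035
C = S_0' * N(d1) - K * exp(-rT) * N(d2) = 53.75553802 * 0.56948622 - 55.7700 * 0.94932887 * 0.50601035 = 3.8228

Answer: Price = 3.8228


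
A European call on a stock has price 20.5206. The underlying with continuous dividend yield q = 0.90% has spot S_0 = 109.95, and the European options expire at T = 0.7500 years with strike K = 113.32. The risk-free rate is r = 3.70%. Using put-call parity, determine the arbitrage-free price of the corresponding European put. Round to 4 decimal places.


Answer: Put price = 21.5289

Derivation:
Put-call parity: C - P = S_0 * exp(-qT) - K * exp(-rT).
S_0 * exp(-qT) = 109.9500 * 0.99327273 = 109.21033667
K * exp(-rT) = 113.3200 * 0.97263149 = 110.21860093
P = C - S*exp(-qT) + K*exp(-rT)
P = 20.5206 - 109.21033667 + 110.21860093 = 21.5289


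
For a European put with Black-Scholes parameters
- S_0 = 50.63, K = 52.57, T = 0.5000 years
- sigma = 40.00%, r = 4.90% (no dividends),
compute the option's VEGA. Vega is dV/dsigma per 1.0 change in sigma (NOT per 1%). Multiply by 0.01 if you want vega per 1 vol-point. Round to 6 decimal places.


d1 = 0.0951011639; d2 = -0.1877415486
phi(d1) = 0.3971422902; exp(-qT) = 1.0000000000; exp(-rT) = 0.9757976889
Vega = S * exp(-qT) * phi(d1) * sqrt(T) = 50.6300 * 1.0000000000 * 0.3971422902 * 0.7071067812 = 14.218018

Answer: Vega = 14.218018


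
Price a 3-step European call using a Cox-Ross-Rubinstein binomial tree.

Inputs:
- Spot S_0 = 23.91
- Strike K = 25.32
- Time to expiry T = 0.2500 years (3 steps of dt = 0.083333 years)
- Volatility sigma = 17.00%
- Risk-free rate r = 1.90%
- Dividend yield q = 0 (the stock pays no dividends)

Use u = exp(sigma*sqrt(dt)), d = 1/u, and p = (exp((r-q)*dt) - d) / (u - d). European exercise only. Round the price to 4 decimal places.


dt = T/N = 0.083333
u = exp(sigma*sqrt(dt)) = 1.050299; d = 1/u = 0.952110
p = (exp((r-q)*dt) - d) / (u - d) = 0.503872
Discount per step: exp(-r*dt) = 0.998418
Stock lattice S(k, i) with i counting down-moves:
  k=0: S(0,0) = 23.9100
  k=1: S(1,0) = 25.1126; S(1,1) = 22.7649
  k=2: S(2,0) = 26.3758; S(2,1) = 23.9100; S(2,2) = 21.6747
  k=3: S(3,0) = 27.7025; S(3,1) = 25.1126; S(3,2) = 22.7649; S(3,3) = 20.6367
Terminal payoffs V(N, i) = max(S_T - K, 0):
  V(3,0) = 2.382457; V(3,1) = 0.000000; V(3,2) = 0.000000; V(3,3) = 0.000000
Backward induction: V(k, i) = exp(-r*dt) * [p * V(k+1, i) + (1-p) * V(k+1, i+1)].
  V(2,0) = exp(-r*dt) * [p*2.382457 + (1-p)*0.000000] = 1.198554
  V(2,1) = exp(-r*dt) * [p*0.000000 + (1-p)*0.000000] = 0.000000
  V(2,2) = exp(-r*dt) * [p*0.000000 + (1-p)*0.000000] = 0.000000
  V(1,0) = exp(-r*dt) * [p*1.198554 + (1-p)*0.000000] = 0.602962
  V(1,1) = exp(-r*dt) * [p*0.000000 + (1-p)*0.000000] = 0.000000
  V(0,0) = exp(-r*dt) * [p*0.602962 + (1-p)*0.000000] = 0.303335

Answer: Price = V(0,0) = 0.3033


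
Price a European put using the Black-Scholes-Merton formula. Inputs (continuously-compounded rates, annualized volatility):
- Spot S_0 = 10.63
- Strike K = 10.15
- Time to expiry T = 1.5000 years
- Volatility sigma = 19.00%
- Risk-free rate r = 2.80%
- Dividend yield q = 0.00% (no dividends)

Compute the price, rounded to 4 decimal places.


d1 = (ln(S/K) + (r - q + 0.5*sigma^2) * T) / (sigma * sqrt(T)) = 0.49540495
d2 = d1 - sigma * sqrt(T) = 0.26270342
exp(-rT) = 0.95886978; exp(-qT) = 1.00000000
P = K * exp(-rT) * N(-d2) - S_0 * exp(-qT) * N(-d1)
N(-d1) = 0.31015715; N(-d2) = 0.39638959
P = 10.1500 * 0.95886978 * 0.39638959 - 10.6300 * 1.00000000 * 0.31015715 = 0.5609

Answer: Price = 0.5609


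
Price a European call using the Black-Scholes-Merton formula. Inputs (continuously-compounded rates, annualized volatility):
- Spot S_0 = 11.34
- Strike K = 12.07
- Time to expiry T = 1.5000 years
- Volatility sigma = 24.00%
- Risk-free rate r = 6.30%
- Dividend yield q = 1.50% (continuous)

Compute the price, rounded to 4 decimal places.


d1 = (ln(S/K) + (r - q + 0.5*sigma^2) * T) / (sigma * sqrt(T)) = 0.17967437
d2 = d1 - sigma * sqrt(T) = -0.11426440
exp(-rT) = 0.90982773; exp(-qT) = 0.97775124
C = S_0 * exp(-qT) * N(d1) - K * exp(-rT) * N(d2)
N(d1) = 0.57129589; N(d2) = 0.45451410
C = 11.3400 * 0.97775124 * 0.57129589 - 12.0700 * 0.90982773 * 0.45451410 = 1.3431

Answer: Price = 1.3431


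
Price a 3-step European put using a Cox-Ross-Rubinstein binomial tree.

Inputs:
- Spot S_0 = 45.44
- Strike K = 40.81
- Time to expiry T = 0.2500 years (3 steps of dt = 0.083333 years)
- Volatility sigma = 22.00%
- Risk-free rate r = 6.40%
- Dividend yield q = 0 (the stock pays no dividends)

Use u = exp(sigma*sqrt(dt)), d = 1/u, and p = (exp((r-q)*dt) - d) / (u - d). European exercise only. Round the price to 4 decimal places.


dt = T/N = 0.083333
u = exp(sigma*sqrt(dt)) = 1.065569; d = 1/u = 0.938466
p = (exp((r-q)*dt) - d) / (u - d) = 0.526201
Discount per step: exp(-r*dt) = 0.994681
Stock lattice S(k, i) with i counting down-moves:
  k=0: S(0,0) = 45.4400
  k=1: S(1,0) = 48.4194; S(1,1) = 42.6439
  k=2: S(2,0) = 51.5942; S(2,1) = 45.4400; S(2,2) = 40.0199
  k=3: S(3,0) = 54.9772; S(3,1) = 48.4194; S(3,2) = 42.6439; S(3,3) = 37.5573
Terminal payoffs V(N, i) = max(K - S_T, 0):
  V(3,0) = 0.000000; V(3,1) = 0.000000; V(3,2) = 0.000000; V(3,3) = 3.252722
Backward induction: V(k, i) = exp(-r*dt) * [p * V(k+1, i) + (1-p) * V(k+1, i+1)].
  V(2,0) = exp(-r*dt) * [p*0.000000 + (1-p)*0.000000] = 0.000000
  V(2,1) = exp(-r*dt) * [p*0.000000 + (1-p)*0.000000] = 0.000000
  V(2,2) = exp(-r*dt) * [p*0.000000 + (1-p)*3.252722] = 1.532938
  V(1,0) = exp(-r*dt) * [p*0.000000 + (1-p)*0.000000] = 0.000000
  V(1,1) = exp(-r*dt) * [p*0.000000 + (1-p)*1.532938] = 0.722441
  V(0,0) = exp(-r*dt) * [p*0.000000 + (1-p)*0.722441] = 0.340471

Answer: Price = V(0,0) = 0.3405


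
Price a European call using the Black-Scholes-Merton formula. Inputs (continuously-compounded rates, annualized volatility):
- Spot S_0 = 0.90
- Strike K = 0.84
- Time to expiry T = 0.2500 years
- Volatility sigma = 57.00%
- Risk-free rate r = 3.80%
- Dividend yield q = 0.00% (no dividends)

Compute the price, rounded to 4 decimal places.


Answer: Price = 0.1358

Derivation:
d1 = (ln(S/K) + (r - q + 0.5*sigma^2) * T) / (sigma * sqrt(T)) = 0.41791358
d2 = d1 - sigma * sqrt(T) = 0.13291358
exp(-rT) = 0.99054498; exp(-qT) = 1.00000000
C = S_0 * exp(-qT) * N(d1) - K * exp(-rT) * N(d2)
N(d1) = 0.66199485; N(d2) = 0.55286914
C = 0.9000 * 1.00000000 * 0.66199485 - 0.8400 * 0.99054498 * 0.55286914 = 0.1358


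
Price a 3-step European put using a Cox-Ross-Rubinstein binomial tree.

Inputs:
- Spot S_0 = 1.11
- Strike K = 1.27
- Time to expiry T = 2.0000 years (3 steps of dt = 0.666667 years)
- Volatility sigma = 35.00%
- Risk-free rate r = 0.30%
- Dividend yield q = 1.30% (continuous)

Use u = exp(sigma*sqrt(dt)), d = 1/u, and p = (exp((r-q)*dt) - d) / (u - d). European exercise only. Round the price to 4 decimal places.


Answer: Price = V(0,0) = 0.3411

Derivation:
dt = T/N = 0.666667
u = exp(sigma*sqrt(dt)) = 1.330791; d = 1/u = 0.751433
p = (exp((r-q)*dt) - d) / (u - d) = 0.417570
Discount per step: exp(-r*dt) = 0.998002
Stock lattice S(k, i) with i counting down-moves:
  k=0: S(0,0) = 1.1100
  k=1: S(1,0) = 1.4772; S(1,1) = 0.8341
  k=2: S(2,0) = 1.9658; S(2,1) = 1.1100; S(2,2) = 0.6268
  k=3: S(3,0) = 2.6161; S(3,1) = 1.4772; S(3,2) = 0.8341; S(3,3) = 0.4710
Terminal payoffs V(N, i) = max(K - S_T, 0):
  V(3,0) = 0.000000; V(3,1) = 0.000000; V(3,2) = 0.435910; V(3,3) = 0.799030
Backward induction: V(k, i) = exp(-r*dt) * [p * V(k+1, i) + (1-p) * V(k+1, i+1)].
  V(2,0) = exp(-r*dt) * [p*0.000000 + (1-p)*0.000000] = 0.000000
  V(2,1) = exp(-r*dt) * [p*0.000000 + (1-p)*0.435910] = 0.253380
  V(2,2) = exp(-r*dt) * [p*0.435910 + (1-p)*0.799030] = 0.646109
  V(1,0) = exp(-r*dt) * [p*0.000000 + (1-p)*0.253380] = 0.147281
  V(1,1) = exp(-r*dt) * [p*0.253380 + (1-p)*0.646109] = 0.481153
  V(0,0) = exp(-r*dt) * [p*0.147281 + (1-p)*0.481153] = 0.341055


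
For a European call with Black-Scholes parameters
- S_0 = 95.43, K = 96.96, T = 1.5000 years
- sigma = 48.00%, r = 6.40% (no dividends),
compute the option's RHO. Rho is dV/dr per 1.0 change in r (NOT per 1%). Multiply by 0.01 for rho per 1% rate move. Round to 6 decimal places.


Answer: Rho = 57.785541

Derivation:
d1 = 0.4301822329; d2 = -0.1576953053
phi(d1) = 0.3636850948; exp(-qT) = 1.0000000000; exp(-rT) = 0.9084640161
N(d2) = 0.4373484500
Rho = K*T*exp(-rT)*N(d2) = 96.9600 * 1.5000 * 0.9084640161 * 0.4373484500 = 57.785541


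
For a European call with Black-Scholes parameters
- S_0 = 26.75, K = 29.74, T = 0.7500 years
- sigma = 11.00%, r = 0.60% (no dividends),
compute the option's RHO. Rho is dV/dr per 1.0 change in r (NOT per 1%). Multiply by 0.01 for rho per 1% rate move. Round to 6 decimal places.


Answer: Rho = 2.951586

Derivation:
d1 = -1.0174063052; d2 = -1.1126690996
phi(d1) = 0.2377593317; exp(-qT) = 1.0000000000; exp(-rT) = 0.9955101098
N(d2) = 0.1329252857
Rho = K*T*exp(-rT)*N(d2) = 29.7400 * 0.7500 * 0.9955101098 * 0.1329252857 = 2.951586


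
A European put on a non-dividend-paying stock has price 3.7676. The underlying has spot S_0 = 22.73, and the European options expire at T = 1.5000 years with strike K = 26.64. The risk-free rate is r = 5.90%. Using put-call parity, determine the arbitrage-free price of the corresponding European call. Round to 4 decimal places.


Answer: Call price = 2.1139

Derivation:
Put-call parity: C - P = S_0 * exp(-qT) - K * exp(-rT).
S_0 * exp(-qT) = 22.7300 * 1.00000000 = 22.73000000
K * exp(-rT) = 26.6400 * 0.91530311 = 24.38367487
C = P + S*exp(-qT) - K*exp(-rT)
C = 3.7676 + 22.73000000 - 24.38367487 = 2.1139


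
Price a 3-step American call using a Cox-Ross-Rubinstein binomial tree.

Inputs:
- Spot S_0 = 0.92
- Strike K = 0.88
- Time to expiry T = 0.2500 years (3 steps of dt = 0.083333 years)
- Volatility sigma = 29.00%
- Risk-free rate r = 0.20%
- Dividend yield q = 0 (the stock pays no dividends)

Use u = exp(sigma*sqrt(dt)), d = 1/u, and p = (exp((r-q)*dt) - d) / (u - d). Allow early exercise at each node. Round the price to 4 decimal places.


Answer: Price = V(0,0) = 0.0767

Derivation:
dt = T/N = 0.083333
u = exp(sigma*sqrt(dt)) = 1.087320; d = 1/u = 0.919693
p = (exp((r-q)*dt) - d) / (u - d) = 0.480078
Discount per step: exp(-r*dt) = 0.999833
Stock lattice S(k, i) with i counting down-moves:
  k=0: S(0,0) = 0.9200
  k=1: S(1,0) = 1.0003; S(1,1) = 0.8461
  k=2: S(2,0) = 1.0877; S(2,1) = 0.9200; S(2,2) = 0.7782
  k=3: S(3,0) = 1.1827; S(3,1) = 1.0003; S(3,2) = 0.8461; S(3,3) = 0.7157
Terminal payoffs V(N, i) = max(S_T - K, 0):
  V(3,0) = 0.302660; V(3,1) = 0.120334; V(3,2) = 0.000000; V(3,3) = 0.000000
Backward induction: V(k, i) = exp(-r*dt) * [p * V(k+1, i) + (1-p) * V(k+1, i+1)]; then take max(V_cont, immediate exercise) for American.
  V(2,0) = exp(-r*dt) * [p*0.302660 + (1-p)*0.120334] = 0.207830; exercise = 0.207683; V(2,0) = max -> 0.207830
  V(2,1) = exp(-r*dt) * [p*0.120334 + (1-p)*0.000000] = 0.057760; exercise = 0.040000; V(2,1) = max -> 0.057760
  V(2,2) = exp(-r*dt) * [p*0.000000 + (1-p)*0.000000] = 0.000000; exercise = 0.000000; V(2,2) = max -> 0.000000
  V(1,0) = exp(-r*dt) * [p*0.207830 + (1-p)*0.057760] = 0.129784; exercise = 0.120334; V(1,0) = max -> 0.129784
  V(1,1) = exp(-r*dt) * [p*0.057760 + (1-p)*0.000000] = 0.027725; exercise = 0.000000; V(1,1) = max -> 0.027725
  V(0,0) = exp(-r*dt) * [p*0.129784 + (1-p)*0.027725] = 0.076708; exercise = 0.040000; V(0,0) = max -> 0.076708


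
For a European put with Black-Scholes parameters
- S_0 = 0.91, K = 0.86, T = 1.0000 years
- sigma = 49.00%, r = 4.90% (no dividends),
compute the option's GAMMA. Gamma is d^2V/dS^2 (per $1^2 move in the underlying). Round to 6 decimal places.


d1 = 0.4603310414; d2 = -0.0296689586
phi(d1) = 0.3588356241; exp(-qT) = 1.0000000000; exp(-rT) = 0.9521811297
Gamma = exp(-qT) * phi(d1) / (S * sigma * sqrt(T)) = 1.0000000000 * 0.3588356241 / (0.9100 * 0.4900 * 1.0000000000) = 0.804745

Answer: Gamma = 0.804745


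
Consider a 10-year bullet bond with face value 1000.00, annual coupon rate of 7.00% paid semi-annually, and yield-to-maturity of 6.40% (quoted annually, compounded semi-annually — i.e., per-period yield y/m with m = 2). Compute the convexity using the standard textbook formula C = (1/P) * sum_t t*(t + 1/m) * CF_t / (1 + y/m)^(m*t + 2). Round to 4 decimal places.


Coupon per period c = face * coupon_rate / m = 35.000000
Periods per year m = 2; per-period yield y/m = 0.032000
Number of cashflows N = 20
Cashflows (t years, CF_t, discount factor 1/(1+y/m)^(m*t), PV):
  t = 0.5000: CF_t = 35.000000, DF = 0.968992, PV = 33.914729
  t = 1.0000: CF_t = 35.000000, DF = 0.938946, PV = 32.863109
  t = 1.5000: CF_t = 35.000000, DF = 0.909831, PV = 31.844098
  t = 2.0000: CF_t = 35.000000, DF = 0.881620, PV = 30.856684
  t = 2.5000: CF_t = 35.000000, DF = 0.854283, PV = 29.899888
  t = 3.0000: CF_t = 35.000000, DF = 0.827793, PV = 28.972759
  t = 3.5000: CF_t = 35.000000, DF = 0.802125, PV = 28.074379
  t = 4.0000: CF_t = 35.000000, DF = 0.777253, PV = 27.203856
  t = 4.5000: CF_t = 35.000000, DF = 0.753152, PV = 26.360326
  t = 5.0000: CF_t = 35.000000, DF = 0.729799, PV = 25.542951
  t = 5.5000: CF_t = 35.000000, DF = 0.707169, PV = 24.750922
  t = 6.0000: CF_t = 35.000000, DF = 0.685241, PV = 23.983451
  t = 6.5000: CF_t = 35.000000, DF = 0.663994, PV = 23.239778
  t = 7.0000: CF_t = 35.000000, DF = 0.643405, PV = 22.519165
  t = 7.5000: CF_t = 35.000000, DF = 0.623454, PV = 21.820896
  t = 8.0000: CF_t = 35.000000, DF = 0.604122, PV = 21.144279
  t = 8.5000: CF_t = 35.000000, DF = 0.585390, PV = 20.488643
  t = 9.0000: CF_t = 35.000000, DF = 0.567238, PV = 19.853336
  t = 9.5000: CF_t = 35.000000, DF = 0.549649, PV = 19.237729
  t = 10.0000: CF_t = 1035.000000, DF = 0.532606, PV = 551.247209
Price P = sum_t PV_t = 1043.818188
Convexity numerator sum_t t*(t + 1/m) * CF_t / (1+y/m)^(m*t + 2):
  t = 0.5000: term = 15.922049
  t = 1.0000: term = 46.285026
  t = 1.5000: term = 89.699663
  t = 2.0000: term = 144.863797
  t = 2.5000: term = 210.557845
  t = 3.0000: term = 285.640487
  t = 3.5000: term = 369.044557
  t = 4.0000: term = 459.773119
  t = 4.5000: term = 556.895736
  t = 5.0000: term = 659.544906
  t = 5.5000: term = 766.912682
  t = 6.0000: term = 878.247433
  t = 6.5000: term = 992.850781
  t = 7.0000: term = 1110.074665
  t = 7.5000: term = 1229.318566
  t = 8.0000: term = 1350.026849
  t = 8.5000: term = 1471.686246
  t = 9.0000: term = 1593.823453
  t = 9.5000: term = 1716.002857
  t = 10.0000: term = 54347.091701
Convexity = (1/P) * sum = 68294.262419 / 1043.818188 = 65.427354

Answer: Convexity = 65.4274


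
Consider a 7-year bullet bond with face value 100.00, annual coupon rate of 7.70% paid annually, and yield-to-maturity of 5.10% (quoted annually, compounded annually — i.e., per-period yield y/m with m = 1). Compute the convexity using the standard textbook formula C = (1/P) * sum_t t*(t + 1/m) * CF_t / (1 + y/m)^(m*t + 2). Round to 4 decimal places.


Answer: Convexity = 38.8933

Derivation:
Coupon per period c = face * coupon_rate / m = 7.700000
Periods per year m = 1; per-period yield y/m = 0.051000
Number of cashflows N = 7
Cashflows (t years, CF_t, discount factor 1/(1+y/m)^(m*t), PV):
  t = 1.0000: CF_t = 7.700000, DF = 0.951475, PV = 7.326356
  t = 2.0000: CF_t = 7.700000, DF = 0.905304, PV = 6.970843
  t = 3.0000: CF_t = 7.700000, DF = 0.861374, PV = 6.632581
  t = 4.0000: CF_t = 7.700000, DF = 0.819576, PV = 6.310734
  t = 5.0000: CF_t = 7.700000, DF = 0.779806, PV = 6.004504
  t = 6.0000: CF_t = 7.700000, DF = 0.741965, PV = 5.713134
  t = 7.0000: CF_t = 107.700000, DF = 0.705961, PV = 76.032048
Price P = sum_t PV_t = 114.990200
Convexity numerator sum_t t*(t + 1/m) * CF_t / (1+y/m)^(m*t + 2):
  t = 1.0000: term = 13.265162
  t = 2.0000: term = 37.864403
  t = 3.0000: term = 72.054049
  t = 4.0000: term = 114.262685
  t = 5.0000: term = 163.077095
  t = 6.0000: term = 217.229242
  t = 7.0000: term = 3854.599725
Convexity = (1/P) * sum = 4472.352362 / 114.990200 = 38.893335


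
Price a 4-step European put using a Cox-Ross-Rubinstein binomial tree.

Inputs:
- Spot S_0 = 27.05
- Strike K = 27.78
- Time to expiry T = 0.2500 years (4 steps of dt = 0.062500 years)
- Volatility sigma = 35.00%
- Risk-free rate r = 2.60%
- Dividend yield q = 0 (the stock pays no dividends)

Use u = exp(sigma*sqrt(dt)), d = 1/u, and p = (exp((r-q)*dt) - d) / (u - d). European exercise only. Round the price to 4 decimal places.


dt = T/N = 0.062500
u = exp(sigma*sqrt(dt)) = 1.091442; d = 1/u = 0.916219
p = (exp((r-q)*dt) - d) / (u - d) = 0.487420
Discount per step: exp(-r*dt) = 0.998376
Stock lattice S(k, i) with i counting down-moves:
  k=0: S(0,0) = 27.0500
  k=1: S(1,0) = 29.5235; S(1,1) = 24.7837
  k=2: S(2,0) = 32.2232; S(2,1) = 27.0500; S(2,2) = 22.7073
  k=3: S(3,0) = 35.1698; S(3,1) = 29.5235; S(3,2) = 24.7837; S(3,3) = 20.8049
  k=4: S(4,0) = 38.3858; S(4,1) = 32.2232; S(4,2) = 27.0500; S(4,3) = 22.7073; S(4,4) = 19.0618
Terminal payoffs V(N, i) = max(K - S_T, 0):
  V(4,0) = 0.000000; V(4,1) = 0.000000; V(4,2) = 0.730000; V(4,3) = 5.072688; V(4,4) = 8.718187
Backward induction: V(k, i) = exp(-r*dt) * [p * V(k+1, i) + (1-p) * V(k+1, i+1)].
  V(3,0) = exp(-r*dt) * [p*0.000000 + (1-p)*0.000000] = 0.000000
  V(3,1) = exp(-r*dt) * [p*0.000000 + (1-p)*0.730000] = 0.373576
  V(3,2) = exp(-r*dt) * [p*0.730000 + (1-p)*5.072688] = 2.951174
  V(3,3) = exp(-r*dt) * [p*5.072688 + (1-p)*8.718187] = 6.930026
  V(2,0) = exp(-r*dt) * [p*0.000000 + (1-p)*0.373576] = 0.191176
  V(2,1) = exp(-r*dt) * [p*0.373576 + (1-p)*2.951174] = 1.692048
  V(2,2) = exp(-r*dt) * [p*2.951174 + (1-p)*6.930026] = 4.982549
  V(1,0) = exp(-r*dt) * [p*0.191176 + (1-p)*1.692048] = 0.958933
  V(1,1) = exp(-r*dt) * [p*1.692048 + (1-p)*4.982549] = 3.373206
  V(0,0) = exp(-r*dt) * [p*0.958933 + (1-p)*3.373206] = 2.192874

Answer: Price = V(0,0) = 2.1929


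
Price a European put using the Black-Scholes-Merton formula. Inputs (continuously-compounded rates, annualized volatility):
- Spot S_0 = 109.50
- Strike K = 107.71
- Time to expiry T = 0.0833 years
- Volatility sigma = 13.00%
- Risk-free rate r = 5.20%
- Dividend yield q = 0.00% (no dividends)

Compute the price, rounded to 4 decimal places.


Answer: Price = 0.7376

Derivation:
d1 = (ln(S/K) + (r - q + 0.5*sigma^2) * T) / (sigma * sqrt(T)) = 0.57349291
d2 = d1 - sigma * sqrt(T) = 0.53597265
exp(-rT) = 0.99567777; exp(-qT) = 1.00000000
P = K * exp(-rT) * N(-d2) - S_0 * exp(-qT) * N(-d1)
N(-d1) = 0.28315550; N(-d2) = 0.29598873
P = 107.7100 * 0.99567777 * 0.29598873 - 109.5000 * 1.00000000 * 0.28315550 = 0.7376
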